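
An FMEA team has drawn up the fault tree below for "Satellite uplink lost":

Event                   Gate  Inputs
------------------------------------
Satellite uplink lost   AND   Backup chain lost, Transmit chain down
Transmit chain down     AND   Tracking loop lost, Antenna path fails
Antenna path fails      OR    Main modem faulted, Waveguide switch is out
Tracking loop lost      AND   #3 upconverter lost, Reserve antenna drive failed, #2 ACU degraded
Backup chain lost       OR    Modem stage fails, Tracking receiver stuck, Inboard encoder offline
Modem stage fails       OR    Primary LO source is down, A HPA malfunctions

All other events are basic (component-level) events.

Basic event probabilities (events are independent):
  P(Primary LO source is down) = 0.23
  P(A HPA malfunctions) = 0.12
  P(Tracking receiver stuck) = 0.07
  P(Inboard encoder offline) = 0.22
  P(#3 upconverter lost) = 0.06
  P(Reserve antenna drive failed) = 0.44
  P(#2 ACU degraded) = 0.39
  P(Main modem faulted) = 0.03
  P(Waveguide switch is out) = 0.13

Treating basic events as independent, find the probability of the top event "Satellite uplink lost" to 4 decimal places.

P(Modem stage fails) [OR] = 1 − (1−0.23) × (1−0.12) = 0.322400
P(Backup chain lost) [OR] = 1 − (1−0.322400) × (1−0.07) × (1−0.22) = 0.508469
P(Tracking loop lost) [AND] = 0.06 × 0.44 × 0.39 = 0.010296
P(Antenna path fails) [OR] = 1 − (1−0.03) × (1−0.13) = 0.156100
P(Transmit chain down) [AND] = 0.010296 × 0.156100 = 0.001607
P(Satellite uplink lost) [AND] = 0.508469 × 0.001607 = 0.000817
Rounded to 4 decimal places: P(Satellite uplink lost) ≈ 0.0008.

0.0008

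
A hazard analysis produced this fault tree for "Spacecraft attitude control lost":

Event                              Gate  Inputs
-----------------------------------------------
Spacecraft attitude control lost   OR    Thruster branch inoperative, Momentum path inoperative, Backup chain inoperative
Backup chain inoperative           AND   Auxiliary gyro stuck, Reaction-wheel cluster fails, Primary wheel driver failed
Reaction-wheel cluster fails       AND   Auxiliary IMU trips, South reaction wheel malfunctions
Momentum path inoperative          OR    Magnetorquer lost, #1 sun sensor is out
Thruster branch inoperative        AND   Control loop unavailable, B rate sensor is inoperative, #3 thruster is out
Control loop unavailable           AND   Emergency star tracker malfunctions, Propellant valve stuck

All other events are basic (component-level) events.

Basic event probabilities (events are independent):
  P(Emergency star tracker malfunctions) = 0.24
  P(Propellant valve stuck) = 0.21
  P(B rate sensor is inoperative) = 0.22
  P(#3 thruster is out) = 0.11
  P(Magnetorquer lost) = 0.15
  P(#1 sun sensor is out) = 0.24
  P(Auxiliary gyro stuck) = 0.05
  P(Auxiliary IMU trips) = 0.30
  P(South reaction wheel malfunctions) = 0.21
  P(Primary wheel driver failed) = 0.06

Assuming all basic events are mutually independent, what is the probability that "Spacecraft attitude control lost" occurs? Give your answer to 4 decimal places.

P(Control loop unavailable) [AND] = 0.24 × 0.21 = 0.050400
P(Thruster branch inoperative) [AND] = 0.050400 × 0.22 × 0.11 = 0.001220
P(Momentum path inoperative) [OR] = 1 − (1−0.15) × (1−0.24) = 0.354000
P(Reaction-wheel cluster fails) [AND] = 0.30 × 0.21 = 0.063000
P(Backup chain inoperative) [AND] = 0.05 × 0.063000 × 0.06 = 0.000189
P(Spacecraft attitude control lost) [OR] = 1 − (1−0.001220) × (1−0.354000) × (1−0.000189) = 0.354910
Rounded to 4 decimal places: P(Spacecraft attitude control lost) ≈ 0.3549.

0.3549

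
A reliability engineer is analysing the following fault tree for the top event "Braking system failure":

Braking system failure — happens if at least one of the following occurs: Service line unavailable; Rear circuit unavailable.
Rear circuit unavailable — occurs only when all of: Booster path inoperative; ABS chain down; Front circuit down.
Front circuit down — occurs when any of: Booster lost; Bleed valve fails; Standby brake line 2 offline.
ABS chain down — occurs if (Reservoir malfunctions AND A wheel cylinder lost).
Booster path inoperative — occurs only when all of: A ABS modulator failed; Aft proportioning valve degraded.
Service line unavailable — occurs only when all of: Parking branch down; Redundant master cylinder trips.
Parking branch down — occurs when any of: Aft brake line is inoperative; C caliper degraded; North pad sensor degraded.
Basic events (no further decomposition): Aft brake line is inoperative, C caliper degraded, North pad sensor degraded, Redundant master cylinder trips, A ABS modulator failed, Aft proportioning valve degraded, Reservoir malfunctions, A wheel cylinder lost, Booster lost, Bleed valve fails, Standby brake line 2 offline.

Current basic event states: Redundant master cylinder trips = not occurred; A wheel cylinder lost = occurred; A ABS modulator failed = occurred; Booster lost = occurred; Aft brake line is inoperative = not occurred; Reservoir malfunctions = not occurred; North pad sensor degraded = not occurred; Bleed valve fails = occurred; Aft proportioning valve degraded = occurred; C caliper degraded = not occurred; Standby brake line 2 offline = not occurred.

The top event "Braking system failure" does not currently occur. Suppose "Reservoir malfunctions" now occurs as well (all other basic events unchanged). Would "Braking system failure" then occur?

Yes

Counterfactual: set "Reservoir malfunctions" to occurred.
Parking branch down [OR]: Aft brake line is inoperative=not, C caliper degraded=not, North pad sensor degraded=not → no input occurs → does not occur.
Service line unavailable [AND]: Parking branch down=not, Redundant master cylinder trips=not → not all inputs occur → does not occur.
Booster path inoperative [AND]: A ABS modulator failed=occurs, Aft proportioning valve degraded=occurs → all inputs occur → occurs.
ABS chain down [AND]: Reservoir malfunctions=occurs, A wheel cylinder lost=occurs → all inputs occur → occurs.
Front circuit down [OR]: Booster lost=occurs, Bleed valve fails=occurs, Standby brake line 2 offline=not → at least one input occurs → occurs.
Rear circuit unavailable [AND]: Booster path inoperative=occurs, ABS chain down=occurs, Front circuit down=occurs → all inputs occur → occurs.
Braking system failure [OR]: Service line unavailable=not, Rear circuit unavailable=occurs → at least one input occurs → occurs.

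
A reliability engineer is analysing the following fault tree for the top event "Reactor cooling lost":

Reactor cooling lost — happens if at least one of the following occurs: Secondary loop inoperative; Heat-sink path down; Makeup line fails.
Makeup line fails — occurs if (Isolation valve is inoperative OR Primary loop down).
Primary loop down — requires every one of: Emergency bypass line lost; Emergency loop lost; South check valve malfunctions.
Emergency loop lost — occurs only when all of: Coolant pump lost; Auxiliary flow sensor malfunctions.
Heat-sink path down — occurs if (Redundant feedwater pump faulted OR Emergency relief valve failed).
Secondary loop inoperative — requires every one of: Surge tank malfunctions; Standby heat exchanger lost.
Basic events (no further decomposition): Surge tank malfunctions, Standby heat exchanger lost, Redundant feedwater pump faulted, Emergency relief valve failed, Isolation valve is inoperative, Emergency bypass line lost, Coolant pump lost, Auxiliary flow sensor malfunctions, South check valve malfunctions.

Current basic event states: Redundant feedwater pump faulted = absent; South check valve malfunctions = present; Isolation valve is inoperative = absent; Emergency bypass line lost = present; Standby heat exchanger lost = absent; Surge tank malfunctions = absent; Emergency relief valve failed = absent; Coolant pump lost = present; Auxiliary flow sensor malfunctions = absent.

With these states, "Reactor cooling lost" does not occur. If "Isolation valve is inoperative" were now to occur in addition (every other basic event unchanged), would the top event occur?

Counterfactual: set "Isolation valve is inoperative" to occurred.
Secondary loop inoperative [AND]: Surge tank malfunctions=not, Standby heat exchanger lost=not → not all inputs occur → does not occur.
Heat-sink path down [OR]: Redundant feedwater pump faulted=not, Emergency relief valve failed=not → no input occurs → does not occur.
Emergency loop lost [AND]: Coolant pump lost=occurs, Auxiliary flow sensor malfunctions=not → not all inputs occur → does not occur.
Primary loop down [AND]: Emergency bypass line lost=occurs, Emergency loop lost=not, South check valve malfunctions=occurs → not all inputs occur → does not occur.
Makeup line fails [OR]: Isolation valve is inoperative=occurs, Primary loop down=not → at least one input occurs → occurs.
Reactor cooling lost [OR]: Secondary loop inoperative=not, Heat-sink path down=not, Makeup line fails=occurs → at least one input occurs → occurs.

Yes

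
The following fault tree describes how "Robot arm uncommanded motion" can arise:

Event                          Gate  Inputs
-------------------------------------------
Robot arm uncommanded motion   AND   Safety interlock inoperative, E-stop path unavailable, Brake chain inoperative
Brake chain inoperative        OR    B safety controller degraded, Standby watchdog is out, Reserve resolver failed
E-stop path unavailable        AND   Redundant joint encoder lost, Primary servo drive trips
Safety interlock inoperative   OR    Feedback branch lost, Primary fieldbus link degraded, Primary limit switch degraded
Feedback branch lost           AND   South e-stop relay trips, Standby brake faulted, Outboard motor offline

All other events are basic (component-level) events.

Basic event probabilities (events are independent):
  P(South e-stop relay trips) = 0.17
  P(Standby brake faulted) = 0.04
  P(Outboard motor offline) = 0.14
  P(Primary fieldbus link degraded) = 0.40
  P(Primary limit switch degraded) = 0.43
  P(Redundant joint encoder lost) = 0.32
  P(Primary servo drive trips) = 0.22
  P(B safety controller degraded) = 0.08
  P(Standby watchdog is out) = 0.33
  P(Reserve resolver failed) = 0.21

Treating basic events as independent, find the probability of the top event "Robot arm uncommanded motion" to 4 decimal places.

0.0238

P(Feedback branch lost) [AND] = 0.17 × 0.04 × 0.14 = 0.000952
P(Safety interlock inoperative) [OR] = 1 − (1−0.000952) × (1−0.40) × (1−0.43) = 0.658326
P(E-stop path unavailable) [AND] = 0.32 × 0.22 = 0.070400
P(Brake chain inoperative) [OR] = 1 − (1−0.08) × (1−0.33) × (1−0.21) = 0.513044
P(Robot arm uncommanded motion) [AND] = 0.658326 × 0.070400 × 0.513044 = 0.023778
Rounded to 4 decimal places: P(Robot arm uncommanded motion) ≈ 0.0238.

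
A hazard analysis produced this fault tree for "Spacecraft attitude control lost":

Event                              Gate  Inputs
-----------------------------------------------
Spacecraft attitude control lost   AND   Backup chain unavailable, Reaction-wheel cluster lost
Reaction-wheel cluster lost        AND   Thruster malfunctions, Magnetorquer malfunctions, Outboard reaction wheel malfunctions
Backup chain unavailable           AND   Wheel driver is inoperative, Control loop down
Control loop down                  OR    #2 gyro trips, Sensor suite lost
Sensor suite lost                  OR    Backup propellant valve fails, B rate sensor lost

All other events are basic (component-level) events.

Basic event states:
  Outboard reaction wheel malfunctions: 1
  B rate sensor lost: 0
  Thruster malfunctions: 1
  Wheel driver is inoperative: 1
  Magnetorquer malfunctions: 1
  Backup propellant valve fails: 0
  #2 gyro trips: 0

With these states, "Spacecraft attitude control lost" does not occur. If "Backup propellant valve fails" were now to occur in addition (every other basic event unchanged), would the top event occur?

Counterfactual: set "Backup propellant valve fails" to occurred.
Sensor suite lost [OR]: Backup propellant valve fails=occurs, B rate sensor lost=not → at least one input occurs → occurs.
Control loop down [OR]: #2 gyro trips=not, Sensor suite lost=occurs → at least one input occurs → occurs.
Backup chain unavailable [AND]: Wheel driver is inoperative=occurs, Control loop down=occurs → all inputs occur → occurs.
Reaction-wheel cluster lost [AND]: Thruster malfunctions=occurs, Magnetorquer malfunctions=occurs, Outboard reaction wheel malfunctions=occurs → all inputs occur → occurs.
Spacecraft attitude control lost [AND]: Backup chain unavailable=occurs, Reaction-wheel cluster lost=occurs → all inputs occur → occurs.

Yes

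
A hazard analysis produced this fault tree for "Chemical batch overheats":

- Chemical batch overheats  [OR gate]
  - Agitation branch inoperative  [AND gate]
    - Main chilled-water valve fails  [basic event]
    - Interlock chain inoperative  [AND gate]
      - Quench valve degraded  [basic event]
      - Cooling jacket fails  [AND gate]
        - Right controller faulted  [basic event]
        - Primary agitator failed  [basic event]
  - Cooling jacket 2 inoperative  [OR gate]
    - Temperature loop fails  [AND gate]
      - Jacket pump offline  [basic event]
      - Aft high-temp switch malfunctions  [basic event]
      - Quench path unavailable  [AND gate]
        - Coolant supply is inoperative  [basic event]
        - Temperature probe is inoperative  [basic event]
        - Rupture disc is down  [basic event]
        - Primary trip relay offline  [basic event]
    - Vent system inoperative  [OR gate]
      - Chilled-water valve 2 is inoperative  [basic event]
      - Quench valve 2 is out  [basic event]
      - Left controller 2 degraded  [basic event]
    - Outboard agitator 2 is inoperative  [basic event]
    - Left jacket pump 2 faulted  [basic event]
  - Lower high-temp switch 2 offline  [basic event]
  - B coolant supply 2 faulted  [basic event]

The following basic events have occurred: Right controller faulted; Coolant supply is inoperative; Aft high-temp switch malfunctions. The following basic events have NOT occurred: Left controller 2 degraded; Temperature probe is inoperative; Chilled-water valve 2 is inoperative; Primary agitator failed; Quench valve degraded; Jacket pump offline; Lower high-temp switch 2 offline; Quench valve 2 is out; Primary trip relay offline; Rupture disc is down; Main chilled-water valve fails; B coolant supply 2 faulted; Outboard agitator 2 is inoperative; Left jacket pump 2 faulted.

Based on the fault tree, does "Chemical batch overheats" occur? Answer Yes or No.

Cooling jacket fails [AND]: Right controller faulted=occurs, Primary agitator failed=not → not all inputs occur → does not occur.
Interlock chain inoperative [AND]: Quench valve degraded=not, Cooling jacket fails=not → not all inputs occur → does not occur.
Agitation branch inoperative [AND]: Main chilled-water valve fails=not, Interlock chain inoperative=not → not all inputs occur → does not occur.
Quench path unavailable [AND]: Coolant supply is inoperative=occurs, Temperature probe is inoperative=not, Rupture disc is down=not, Primary trip relay offline=not → not all inputs occur → does not occur.
Temperature loop fails [AND]: Jacket pump offline=not, Aft high-temp switch malfunctions=occurs, Quench path unavailable=not → not all inputs occur → does not occur.
Vent system inoperative [OR]: Chilled-water valve 2 is inoperative=not, Quench valve 2 is out=not, Left controller 2 degraded=not → no input occurs → does not occur.
Cooling jacket 2 inoperative [OR]: Temperature loop fails=not, Vent system inoperative=not, Outboard agitator 2 is inoperative=not, Left jacket pump 2 faulted=not → no input occurs → does not occur.
Chemical batch overheats [OR]: Agitation branch inoperative=not, Cooling jacket 2 inoperative=not, Lower high-temp switch 2 offline=not, B coolant supply 2 faulted=not → no input occurs → does not occur.

No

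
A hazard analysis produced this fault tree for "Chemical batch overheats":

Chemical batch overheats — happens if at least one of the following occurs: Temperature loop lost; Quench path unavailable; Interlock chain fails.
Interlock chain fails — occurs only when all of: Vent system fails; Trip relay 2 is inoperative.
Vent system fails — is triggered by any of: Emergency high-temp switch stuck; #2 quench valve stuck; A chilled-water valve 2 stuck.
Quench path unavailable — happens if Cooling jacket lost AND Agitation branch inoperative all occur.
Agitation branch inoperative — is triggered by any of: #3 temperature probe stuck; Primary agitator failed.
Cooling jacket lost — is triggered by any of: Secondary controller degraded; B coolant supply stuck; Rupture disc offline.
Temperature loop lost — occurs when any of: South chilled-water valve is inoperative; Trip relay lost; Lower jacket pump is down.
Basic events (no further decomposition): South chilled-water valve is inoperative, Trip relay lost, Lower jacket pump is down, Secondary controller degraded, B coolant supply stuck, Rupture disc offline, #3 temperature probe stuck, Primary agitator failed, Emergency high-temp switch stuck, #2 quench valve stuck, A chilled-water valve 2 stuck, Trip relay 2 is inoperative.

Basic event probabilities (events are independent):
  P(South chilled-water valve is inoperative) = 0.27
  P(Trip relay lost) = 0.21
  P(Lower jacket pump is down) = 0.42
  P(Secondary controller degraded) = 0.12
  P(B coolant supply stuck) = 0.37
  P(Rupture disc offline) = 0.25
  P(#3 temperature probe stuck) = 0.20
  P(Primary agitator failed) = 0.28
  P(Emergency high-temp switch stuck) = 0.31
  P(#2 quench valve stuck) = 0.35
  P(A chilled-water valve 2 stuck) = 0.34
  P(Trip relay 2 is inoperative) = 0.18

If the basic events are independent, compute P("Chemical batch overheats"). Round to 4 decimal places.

0.7803

P(Temperature loop lost) [OR] = 1 − (1−0.27) × (1−0.21) × (1−0.42) = 0.665514
P(Cooling jacket lost) [OR] = 1 − (1−0.12) × (1−0.37) × (1−0.25) = 0.584200
P(Agitation branch inoperative) [OR] = 1 − (1−0.20) × (1−0.28) = 0.424000
P(Quench path unavailable) [AND] = 0.584200 × 0.424000 = 0.247701
P(Vent system fails) [OR] = 1 − (1−0.31) × (1−0.35) × (1−0.34) = 0.703990
P(Interlock chain fails) [AND] = 0.703990 × 0.18 = 0.126718
P(Chemical batch overheats) [OR] = 1 − (1−0.665514) × (1−0.247701) × (1−0.126718) = 0.780253
Rounded to 4 decimal places: P(Chemical batch overheats) ≈ 0.7803.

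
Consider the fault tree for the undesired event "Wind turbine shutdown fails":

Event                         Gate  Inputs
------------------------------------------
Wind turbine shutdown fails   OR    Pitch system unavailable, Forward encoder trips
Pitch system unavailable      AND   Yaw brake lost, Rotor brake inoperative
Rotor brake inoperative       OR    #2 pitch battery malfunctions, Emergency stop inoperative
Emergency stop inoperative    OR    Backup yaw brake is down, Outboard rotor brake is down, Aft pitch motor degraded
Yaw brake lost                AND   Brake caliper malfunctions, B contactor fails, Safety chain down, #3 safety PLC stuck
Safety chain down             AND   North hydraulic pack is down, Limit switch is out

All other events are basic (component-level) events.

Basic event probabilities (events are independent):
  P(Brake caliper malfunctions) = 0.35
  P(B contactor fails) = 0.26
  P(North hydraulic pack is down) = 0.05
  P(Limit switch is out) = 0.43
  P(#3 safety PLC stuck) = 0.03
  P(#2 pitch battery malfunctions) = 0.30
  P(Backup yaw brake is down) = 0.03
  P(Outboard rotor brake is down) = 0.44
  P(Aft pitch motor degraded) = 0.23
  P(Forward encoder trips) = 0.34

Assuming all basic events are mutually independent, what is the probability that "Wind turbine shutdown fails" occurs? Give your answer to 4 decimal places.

0.3400

P(Safety chain down) [AND] = 0.05 × 0.43 = 0.021500
P(Yaw brake lost) [AND] = 0.35 × 0.26 × 0.021500 × 0.03 = 0.000059
P(Emergency stop inoperative) [OR] = 1 − (1−0.03) × (1−0.44) × (1−0.23) = 0.581736
P(Rotor brake inoperative) [OR] = 1 − (1−0.30) × (1−0.581736) = 0.707215
P(Pitch system unavailable) [AND] = 0.000059 × 0.707215 = 0.000042
P(Wind turbine shutdown fails) [OR] = 1 − (1−0.000042) × (1−0.34) = 0.340028
Rounded to 4 decimal places: P(Wind turbine shutdown fails) ≈ 0.3400.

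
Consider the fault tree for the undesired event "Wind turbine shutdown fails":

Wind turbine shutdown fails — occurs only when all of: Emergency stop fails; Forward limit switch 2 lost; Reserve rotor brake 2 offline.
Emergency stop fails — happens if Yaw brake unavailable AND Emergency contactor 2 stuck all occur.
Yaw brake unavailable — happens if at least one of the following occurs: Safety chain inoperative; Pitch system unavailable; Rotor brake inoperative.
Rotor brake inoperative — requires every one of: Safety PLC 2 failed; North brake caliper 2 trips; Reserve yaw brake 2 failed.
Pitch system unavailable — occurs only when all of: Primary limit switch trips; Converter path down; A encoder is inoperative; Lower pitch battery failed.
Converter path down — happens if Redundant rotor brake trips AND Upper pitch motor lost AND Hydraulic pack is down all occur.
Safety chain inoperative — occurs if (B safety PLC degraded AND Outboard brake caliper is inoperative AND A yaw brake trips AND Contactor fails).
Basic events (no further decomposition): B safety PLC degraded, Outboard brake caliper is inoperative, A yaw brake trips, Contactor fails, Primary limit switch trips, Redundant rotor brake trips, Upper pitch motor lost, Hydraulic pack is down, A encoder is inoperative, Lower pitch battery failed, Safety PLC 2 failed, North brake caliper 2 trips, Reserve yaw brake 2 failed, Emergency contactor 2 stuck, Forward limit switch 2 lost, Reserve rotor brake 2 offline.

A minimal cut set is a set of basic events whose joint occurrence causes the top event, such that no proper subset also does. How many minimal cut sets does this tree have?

Safety chain inoperative [AND]: one cut set from each child combined → 1 × 1 × 1 × 1 = 1 cut set(s).
Converter path down [AND]: one cut set from each child combined → 1 × 1 × 1 = 1 cut set(s).
Pitch system unavailable [AND]: one cut set from each child combined → 1 × 1 × 1 × 1 = 1 cut set(s).
Rotor brake inoperative [AND]: one cut set from each child combined → 1 × 1 × 1 = 1 cut set(s).
Yaw brake unavailable [OR]: union of children's cut sets → 3 cut set(s).
Emergency stop fails [AND]: one cut set from each child combined → 3 × 1 = 3 cut set(s).
Wind turbine shutdown fails [AND]: one cut set from each child combined → 3 × 1 × 1 = 3 cut set(s).
Minimal cut sets: {A yaw brake trips, B safety PLC degraded, Contactor fails, Emergency contactor 2 stuck, Forward limit switch 2 lost, Outboard brake caliper is inoperative, Reserve rotor brake 2 offline}; {A encoder is inoperative, Emergency contactor 2 stuck, Forward limit switch 2 lost, Hydraulic pack is down, Lower pitch battery failed, Primary limit switch trips, Redundant rotor brake trips, Reserve rotor brake 2 offline, Upper pitch motor lost}; {Emergency contactor 2 stuck, Forward limit switch 2 lost, North brake caliper 2 trips, Reserve rotor brake 2 offline, Reserve yaw brake 2 failed, Safety PLC 2 failed}.

3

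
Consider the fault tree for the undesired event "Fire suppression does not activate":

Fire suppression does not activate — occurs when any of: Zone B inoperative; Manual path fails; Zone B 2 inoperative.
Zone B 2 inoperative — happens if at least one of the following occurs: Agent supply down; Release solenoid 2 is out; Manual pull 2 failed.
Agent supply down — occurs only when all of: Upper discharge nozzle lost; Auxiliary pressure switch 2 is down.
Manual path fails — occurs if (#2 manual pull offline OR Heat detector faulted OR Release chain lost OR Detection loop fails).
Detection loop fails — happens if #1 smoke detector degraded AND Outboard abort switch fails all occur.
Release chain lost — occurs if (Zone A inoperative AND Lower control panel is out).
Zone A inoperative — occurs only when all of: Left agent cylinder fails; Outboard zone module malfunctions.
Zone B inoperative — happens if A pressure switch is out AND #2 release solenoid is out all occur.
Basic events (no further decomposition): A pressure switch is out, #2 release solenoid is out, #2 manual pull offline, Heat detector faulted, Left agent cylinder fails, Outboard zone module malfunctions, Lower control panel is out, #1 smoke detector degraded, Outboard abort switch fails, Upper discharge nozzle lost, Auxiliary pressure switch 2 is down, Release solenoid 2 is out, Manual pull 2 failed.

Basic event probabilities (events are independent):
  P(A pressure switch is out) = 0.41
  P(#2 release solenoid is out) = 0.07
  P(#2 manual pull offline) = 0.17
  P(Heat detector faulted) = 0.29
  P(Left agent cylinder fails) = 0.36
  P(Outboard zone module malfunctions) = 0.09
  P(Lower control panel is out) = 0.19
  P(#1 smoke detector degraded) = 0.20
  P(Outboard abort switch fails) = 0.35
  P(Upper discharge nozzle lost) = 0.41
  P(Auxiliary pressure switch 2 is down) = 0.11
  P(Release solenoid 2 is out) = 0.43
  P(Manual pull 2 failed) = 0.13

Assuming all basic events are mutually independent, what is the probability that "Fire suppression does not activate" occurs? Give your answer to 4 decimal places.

P(Zone B inoperative) [AND] = 0.41 × 0.07 = 0.028700
P(Zone A inoperative) [AND] = 0.36 × 0.09 = 0.032400
P(Release chain lost) [AND] = 0.032400 × 0.19 = 0.006156
P(Detection loop fails) [AND] = 0.20 × 0.35 = 0.070000
P(Manual path fails) [OR] = 1 − (1−0.17) × (1−0.29) × (1−0.006156) × (1−0.070000) = 0.455325
P(Agent supply down) [AND] = 0.41 × 0.11 = 0.045100
P(Zone B 2 inoperative) [OR] = 1 − (1−0.045100) × (1−0.43) × (1−0.13) = 0.526465
P(Fire suppression does not activate) [OR] = 1 − (1−0.028700) × (1−0.455325) × (1−0.526465) = 0.749480
Rounded to 4 decimal places: P(Fire suppression does not activate) ≈ 0.7495.

0.7495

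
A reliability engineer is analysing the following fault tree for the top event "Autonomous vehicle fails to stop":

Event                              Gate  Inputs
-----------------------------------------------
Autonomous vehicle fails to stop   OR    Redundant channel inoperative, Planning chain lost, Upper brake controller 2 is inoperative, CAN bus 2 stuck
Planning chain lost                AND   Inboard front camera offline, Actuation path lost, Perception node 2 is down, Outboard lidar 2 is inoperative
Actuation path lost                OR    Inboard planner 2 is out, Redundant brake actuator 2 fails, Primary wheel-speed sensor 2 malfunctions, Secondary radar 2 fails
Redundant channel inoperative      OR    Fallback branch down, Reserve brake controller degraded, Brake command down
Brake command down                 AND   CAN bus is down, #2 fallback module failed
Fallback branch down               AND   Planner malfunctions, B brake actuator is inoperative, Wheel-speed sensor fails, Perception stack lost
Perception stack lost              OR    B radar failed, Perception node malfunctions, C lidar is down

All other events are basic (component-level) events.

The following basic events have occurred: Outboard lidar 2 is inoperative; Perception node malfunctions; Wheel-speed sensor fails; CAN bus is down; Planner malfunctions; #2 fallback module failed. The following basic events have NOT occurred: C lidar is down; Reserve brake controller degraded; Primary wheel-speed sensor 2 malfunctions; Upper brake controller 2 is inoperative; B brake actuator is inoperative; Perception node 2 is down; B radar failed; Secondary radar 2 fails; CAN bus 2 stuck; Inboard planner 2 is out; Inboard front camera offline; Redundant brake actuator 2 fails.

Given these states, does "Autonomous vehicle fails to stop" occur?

Perception stack lost [OR]: B radar failed=not, Perception node malfunctions=occurs, C lidar is down=not → at least one input occurs → occurs.
Fallback branch down [AND]: Planner malfunctions=occurs, B brake actuator is inoperative=not, Wheel-speed sensor fails=occurs, Perception stack lost=occurs → not all inputs occur → does not occur.
Brake command down [AND]: CAN bus is down=occurs, #2 fallback module failed=occurs → all inputs occur → occurs.
Redundant channel inoperative [OR]: Fallback branch down=not, Reserve brake controller degraded=not, Brake command down=occurs → at least one input occurs → occurs.
Actuation path lost [OR]: Inboard planner 2 is out=not, Redundant brake actuator 2 fails=not, Primary wheel-speed sensor 2 malfunctions=not, Secondary radar 2 fails=not → no input occurs → does not occur.
Planning chain lost [AND]: Inboard front camera offline=not, Actuation path lost=not, Perception node 2 is down=not, Outboard lidar 2 is inoperative=occurs → not all inputs occur → does not occur.
Autonomous vehicle fails to stop [OR]: Redundant channel inoperative=occurs, Planning chain lost=not, Upper brake controller 2 is inoperative=not, CAN bus 2 stuck=not → at least one input occurs → occurs.

Yes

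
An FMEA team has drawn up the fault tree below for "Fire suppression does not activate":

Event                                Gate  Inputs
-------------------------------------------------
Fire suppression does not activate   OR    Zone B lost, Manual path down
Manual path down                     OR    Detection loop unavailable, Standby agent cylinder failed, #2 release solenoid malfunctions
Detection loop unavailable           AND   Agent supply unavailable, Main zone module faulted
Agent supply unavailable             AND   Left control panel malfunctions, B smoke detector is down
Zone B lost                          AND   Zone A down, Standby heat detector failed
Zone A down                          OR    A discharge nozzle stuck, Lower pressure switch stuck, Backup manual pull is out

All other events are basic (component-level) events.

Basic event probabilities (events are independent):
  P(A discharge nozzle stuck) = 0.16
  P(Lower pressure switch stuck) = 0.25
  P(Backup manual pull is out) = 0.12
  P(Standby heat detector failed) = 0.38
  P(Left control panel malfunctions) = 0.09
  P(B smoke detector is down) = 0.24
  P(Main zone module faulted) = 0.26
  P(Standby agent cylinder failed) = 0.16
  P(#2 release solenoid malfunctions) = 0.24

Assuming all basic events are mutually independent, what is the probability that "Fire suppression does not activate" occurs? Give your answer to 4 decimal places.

P(Zone A down) [OR] = 1 − (1−0.16) × (1−0.25) × (1−0.12) = 0.445600
P(Zone B lost) [AND] = 0.445600 × 0.38 = 0.169328
P(Agent supply unavailable) [AND] = 0.09 × 0.24 = 0.021600
P(Detection loop unavailable) [AND] = 0.021600 × 0.26 = 0.005616
P(Manual path down) [OR] = 1 − (1−0.005616) × (1−0.16) × (1−0.24) = 0.365185
P(Fire suppression does not activate) [OR] = 1 − (1−0.169328) × (1−0.365185) = 0.472677
Rounded to 4 decimal places: P(Fire suppression does not activate) ≈ 0.4727.

0.4727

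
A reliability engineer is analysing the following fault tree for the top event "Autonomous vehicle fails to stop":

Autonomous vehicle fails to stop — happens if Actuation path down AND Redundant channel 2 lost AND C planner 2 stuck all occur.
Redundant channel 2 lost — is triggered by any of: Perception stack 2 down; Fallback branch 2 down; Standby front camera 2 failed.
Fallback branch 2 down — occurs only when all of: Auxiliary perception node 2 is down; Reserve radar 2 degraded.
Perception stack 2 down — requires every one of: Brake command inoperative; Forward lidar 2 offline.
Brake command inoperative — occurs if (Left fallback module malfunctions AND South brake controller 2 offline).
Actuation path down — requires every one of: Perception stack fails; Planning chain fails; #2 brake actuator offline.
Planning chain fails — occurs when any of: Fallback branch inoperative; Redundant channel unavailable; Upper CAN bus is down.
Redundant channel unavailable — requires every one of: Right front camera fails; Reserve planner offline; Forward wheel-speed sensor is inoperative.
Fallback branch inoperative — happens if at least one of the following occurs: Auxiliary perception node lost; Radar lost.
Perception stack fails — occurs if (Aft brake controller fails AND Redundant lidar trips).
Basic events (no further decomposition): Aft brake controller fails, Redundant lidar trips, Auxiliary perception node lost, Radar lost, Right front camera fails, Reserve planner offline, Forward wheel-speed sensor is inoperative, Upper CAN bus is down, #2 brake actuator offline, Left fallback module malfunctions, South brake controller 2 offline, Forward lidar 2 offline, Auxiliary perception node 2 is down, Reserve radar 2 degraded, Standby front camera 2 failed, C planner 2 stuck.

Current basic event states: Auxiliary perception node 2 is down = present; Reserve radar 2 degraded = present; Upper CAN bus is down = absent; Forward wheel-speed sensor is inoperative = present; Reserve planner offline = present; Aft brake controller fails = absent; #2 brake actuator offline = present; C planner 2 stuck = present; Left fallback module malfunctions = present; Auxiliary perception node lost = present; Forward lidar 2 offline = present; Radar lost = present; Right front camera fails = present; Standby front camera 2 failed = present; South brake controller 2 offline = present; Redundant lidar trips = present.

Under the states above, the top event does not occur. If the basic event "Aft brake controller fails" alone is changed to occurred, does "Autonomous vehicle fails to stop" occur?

Yes

Counterfactual: set "Aft brake controller fails" to occurred.
Perception stack fails [AND]: Aft brake controller fails=occurs, Redundant lidar trips=occurs → all inputs occur → occurs.
Fallback branch inoperative [OR]: Auxiliary perception node lost=occurs, Radar lost=occurs → at least one input occurs → occurs.
Redundant channel unavailable [AND]: Right front camera fails=occurs, Reserve planner offline=occurs, Forward wheel-speed sensor is inoperative=occurs → all inputs occur → occurs.
Planning chain fails [OR]: Fallback branch inoperative=occurs, Redundant channel unavailable=occurs, Upper CAN bus is down=not → at least one input occurs → occurs.
Actuation path down [AND]: Perception stack fails=occurs, Planning chain fails=occurs, #2 brake actuator offline=occurs → all inputs occur → occurs.
Brake command inoperative [AND]: Left fallback module malfunctions=occurs, South brake controller 2 offline=occurs → all inputs occur → occurs.
Perception stack 2 down [AND]: Brake command inoperative=occurs, Forward lidar 2 offline=occurs → all inputs occur → occurs.
Fallback branch 2 down [AND]: Auxiliary perception node 2 is down=occurs, Reserve radar 2 degraded=occurs → all inputs occur → occurs.
Redundant channel 2 lost [OR]: Perception stack 2 down=occurs, Fallback branch 2 down=occurs, Standby front camera 2 failed=occurs → at least one input occurs → occurs.
Autonomous vehicle fails to stop [AND]: Actuation path down=occurs, Redundant channel 2 lost=occurs, C planner 2 stuck=occurs → all inputs occur → occurs.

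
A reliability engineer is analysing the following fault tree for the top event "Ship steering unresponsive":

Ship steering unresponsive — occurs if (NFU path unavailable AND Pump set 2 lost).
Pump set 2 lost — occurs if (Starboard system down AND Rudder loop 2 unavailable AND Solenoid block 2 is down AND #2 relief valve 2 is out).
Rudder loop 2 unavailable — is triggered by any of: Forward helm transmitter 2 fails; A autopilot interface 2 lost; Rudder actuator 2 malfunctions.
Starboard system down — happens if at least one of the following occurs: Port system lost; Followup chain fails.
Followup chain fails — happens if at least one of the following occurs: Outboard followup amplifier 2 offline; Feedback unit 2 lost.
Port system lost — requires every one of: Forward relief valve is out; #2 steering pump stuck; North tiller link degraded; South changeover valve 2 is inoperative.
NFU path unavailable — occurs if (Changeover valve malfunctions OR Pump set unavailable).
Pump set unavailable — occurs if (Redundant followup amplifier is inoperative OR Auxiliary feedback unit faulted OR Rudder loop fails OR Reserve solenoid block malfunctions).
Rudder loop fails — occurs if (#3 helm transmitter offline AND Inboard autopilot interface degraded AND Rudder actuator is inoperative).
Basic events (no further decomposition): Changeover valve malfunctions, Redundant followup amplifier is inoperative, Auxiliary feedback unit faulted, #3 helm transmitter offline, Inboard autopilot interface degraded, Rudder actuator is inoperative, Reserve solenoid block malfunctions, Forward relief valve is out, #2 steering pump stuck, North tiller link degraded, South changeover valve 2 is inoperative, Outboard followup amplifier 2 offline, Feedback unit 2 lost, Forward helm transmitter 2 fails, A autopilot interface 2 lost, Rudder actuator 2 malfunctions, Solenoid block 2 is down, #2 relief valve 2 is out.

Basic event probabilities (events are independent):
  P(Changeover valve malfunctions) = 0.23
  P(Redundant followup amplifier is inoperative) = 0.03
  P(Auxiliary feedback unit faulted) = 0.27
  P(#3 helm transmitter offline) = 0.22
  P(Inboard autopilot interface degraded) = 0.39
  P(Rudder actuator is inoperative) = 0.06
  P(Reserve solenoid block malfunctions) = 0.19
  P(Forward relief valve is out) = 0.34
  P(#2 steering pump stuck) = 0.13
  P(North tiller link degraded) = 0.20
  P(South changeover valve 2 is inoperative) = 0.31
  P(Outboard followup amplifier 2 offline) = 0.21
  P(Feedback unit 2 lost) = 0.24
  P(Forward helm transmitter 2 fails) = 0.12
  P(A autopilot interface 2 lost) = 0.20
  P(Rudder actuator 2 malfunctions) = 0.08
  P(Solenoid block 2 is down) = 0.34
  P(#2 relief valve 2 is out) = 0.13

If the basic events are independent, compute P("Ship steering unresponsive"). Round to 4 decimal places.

P(Rudder loop fails) [AND] = 0.22 × 0.39 × 0.06 = 0.005148
P(Pump set unavailable) [OR] = 1 − (1−0.03) × (1−0.27) × (1−0.005148) × (1−0.19) = 0.429392
P(NFU path unavailable) [OR] = 1 − (1−0.23) × (1−0.429392) = 0.560632
P(Port system lost) [AND] = 0.34 × 0.13 × 0.20 × 0.31 = 0.002740
P(Followup chain fails) [OR] = 1 − (1−0.21) × (1−0.24) = 0.399600
P(Starboard system down) [OR] = 1 − (1−0.002740) × (1−0.399600) = 0.401245
P(Rudder loop 2 unavailable) [OR] = 1 − (1−0.12) × (1−0.20) × (1−0.08) = 0.352320
P(Pump set 2 lost) [AND] = 0.401245 × 0.352320 × 0.34 × 0.13 = 0.006248
P(Ship steering unresponsive) [AND] = 0.560632 × 0.006248 = 0.003503
Rounded to 4 decimal places: P(Ship steering unresponsive) ≈ 0.0035.

0.0035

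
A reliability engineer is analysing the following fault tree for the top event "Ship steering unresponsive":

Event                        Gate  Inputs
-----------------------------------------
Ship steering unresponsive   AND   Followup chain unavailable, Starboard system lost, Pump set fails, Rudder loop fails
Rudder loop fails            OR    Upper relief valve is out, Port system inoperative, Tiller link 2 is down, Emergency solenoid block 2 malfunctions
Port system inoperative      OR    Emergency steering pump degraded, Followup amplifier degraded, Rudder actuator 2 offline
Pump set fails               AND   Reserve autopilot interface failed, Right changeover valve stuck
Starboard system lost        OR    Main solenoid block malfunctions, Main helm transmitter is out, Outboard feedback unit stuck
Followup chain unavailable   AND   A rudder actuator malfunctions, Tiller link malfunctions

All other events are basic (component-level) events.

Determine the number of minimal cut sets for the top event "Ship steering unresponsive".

Followup chain unavailable [AND]: one cut set from each child combined → 1 × 1 = 1 cut set(s).
Starboard system lost [OR]: union of children's cut sets → 3 cut set(s).
Pump set fails [AND]: one cut set from each child combined → 1 × 1 = 1 cut set(s).
Port system inoperative [OR]: union of children's cut sets → 3 cut set(s).
Rudder loop fails [OR]: union of children's cut sets → 6 cut set(s).
Ship steering unresponsive [AND]: one cut set from each child combined → 1 × 3 × 1 × 6 = 18 cut set(s).

18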